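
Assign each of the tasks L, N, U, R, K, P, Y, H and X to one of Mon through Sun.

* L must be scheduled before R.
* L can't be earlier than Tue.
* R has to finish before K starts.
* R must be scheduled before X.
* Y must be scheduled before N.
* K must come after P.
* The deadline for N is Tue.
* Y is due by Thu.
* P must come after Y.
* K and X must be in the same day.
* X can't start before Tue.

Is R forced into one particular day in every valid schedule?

R can be Wed (e.g. K in Thu; U in Mon; L in Tue; R in Wed; N in Tue; Y in Mon; P in Tue; H in Mon; X in Thu) or Thu (e.g. R=Thu; H=Mon; P=Tue; L=Tue; K=Fri; X=Fri; Y=Mon; U=Mon; N=Tue).

No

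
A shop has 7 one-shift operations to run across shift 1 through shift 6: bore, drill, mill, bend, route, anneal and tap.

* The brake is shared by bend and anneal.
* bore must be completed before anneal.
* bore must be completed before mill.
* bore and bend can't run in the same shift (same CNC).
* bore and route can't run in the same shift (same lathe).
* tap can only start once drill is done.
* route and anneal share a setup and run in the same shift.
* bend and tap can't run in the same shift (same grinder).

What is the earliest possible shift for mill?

Precedence pushes mill to at least shift 2.
mill at shift 2 is achievable: bore in shift 1; tap in shift 2; bend in shift 3; anneal in shift 2; route in shift 2; mill in shift 2; drill in shift 1.

shift 2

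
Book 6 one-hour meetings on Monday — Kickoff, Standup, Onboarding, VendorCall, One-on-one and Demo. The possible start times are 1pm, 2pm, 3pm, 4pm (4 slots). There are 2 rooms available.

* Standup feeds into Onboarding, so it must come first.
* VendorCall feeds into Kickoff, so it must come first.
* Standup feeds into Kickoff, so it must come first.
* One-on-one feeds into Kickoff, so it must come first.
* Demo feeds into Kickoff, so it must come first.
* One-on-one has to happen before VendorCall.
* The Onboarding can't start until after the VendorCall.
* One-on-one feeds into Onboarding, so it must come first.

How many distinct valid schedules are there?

29

Splitting on Kickoff: it can be 3pm (4), 4pm (25). Listing each branch's schedules as (Standup, Onboarding, VendorCall, One-on-one, Demo):
Kickoff=3pm: (1pm,3pm,2pm,1pm,2pm) (1pm,4pm,2pm,1pm,2pm) (2pm,3pm,2pm,1pm,1pm) (2pm,4pm,2pm,1pm,1pm) — 4.
Kickoff=4pm: (1pm,3pm,2pm,1pm,2pm) (1pm,3pm,2pm,1pm,3pm) (1pm,4pm,2pm,1pm,2pm) (1pm,4pm,2pm,1pm,3pm) (1pm,4pm,3pm,1pm,2pm) (1pm,4pm,3pm,1pm,3pm) (1pm,4pm,3pm,2pm,1pm) (1pm,4pm,3pm,2pm,2pm) (1pm,4pm,3pm,2pm,3pm) (2pm,3pm,2pm,1pm,1pm) (2pm,3pm,2pm,1pm,3pm) (2pm,4pm,2pm,1pm,1pm) (2pm,4pm,2pm,1pm,3pm) (2pm,4pm,3pm,1pm,1pm) (2pm,4pm,3pm,1pm,2pm) (2pm,4pm,3pm,1pm,3pm) (2pm,4pm,3pm,2pm,1pm) (2pm,4pm,3pm,2pm,3pm) (3pm,4pm,2pm,1pm,1pm) (3pm,4pm,2pm,1pm,2pm) (3pm,4pm,2pm,1pm,3pm) (3pm,4pm,3pm,1pm,1pm) (3pm,4pm,3pm,1pm,2pm) (3pm,4pm,3pm,2pm,1pm) (3pm,4pm,3pm,2pm,2pm) — 25.
Summing: 4 + 25 = 29.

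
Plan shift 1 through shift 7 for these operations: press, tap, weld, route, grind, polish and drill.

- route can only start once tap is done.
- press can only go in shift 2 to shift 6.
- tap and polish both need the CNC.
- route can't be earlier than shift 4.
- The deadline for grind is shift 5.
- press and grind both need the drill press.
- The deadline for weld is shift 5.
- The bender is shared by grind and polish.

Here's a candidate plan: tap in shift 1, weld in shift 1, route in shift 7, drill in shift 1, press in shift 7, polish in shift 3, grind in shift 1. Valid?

route can only start once tap is done — holds.
tap and polish both need the CNC — holds.
The deadline for grind is shift 5 — holds.
press can only go in shift 2 to shift 6 — violated.
The bender is shared by grind and polish — holds.
The deadline for weld is shift 5 — holds.
route can't be earlier than shift 4 — holds.
press and grind both need the drill press — holds.

No. press can only go in shift 2 to shift 6 is not satisfied.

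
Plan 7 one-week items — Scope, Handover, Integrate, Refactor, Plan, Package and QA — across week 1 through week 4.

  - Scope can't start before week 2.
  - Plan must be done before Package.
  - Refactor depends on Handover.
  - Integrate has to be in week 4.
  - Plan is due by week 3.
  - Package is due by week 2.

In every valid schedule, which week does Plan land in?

Plan's own window allows nothing later than week 3; downstream work caps Plan at week 1.
So Plan is pinned to week 1.

week 1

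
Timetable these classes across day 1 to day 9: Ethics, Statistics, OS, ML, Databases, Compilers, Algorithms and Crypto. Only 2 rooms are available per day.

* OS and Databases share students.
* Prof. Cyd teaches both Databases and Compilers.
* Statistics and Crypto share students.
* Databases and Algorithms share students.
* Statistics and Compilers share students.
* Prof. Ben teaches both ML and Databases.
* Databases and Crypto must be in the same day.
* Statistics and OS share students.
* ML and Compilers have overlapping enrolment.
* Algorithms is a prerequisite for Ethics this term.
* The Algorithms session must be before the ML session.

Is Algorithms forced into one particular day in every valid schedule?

No

Algorithms can be day 1 (e.g. Compilers=day 3; Crypto=day 4; Ethics=day 2; Databases=day 4; Algorithms=day 1; Statistics=day 1; OS=day 3; ML=day 2) or day 2 (e.g. Databases -> day 4; Crypto -> day 4; Algorithms -> day 2; ML -> day 3; Ethics -> day 3; OS -> day 2; Statistics -> day 1; Compilers -> day 5).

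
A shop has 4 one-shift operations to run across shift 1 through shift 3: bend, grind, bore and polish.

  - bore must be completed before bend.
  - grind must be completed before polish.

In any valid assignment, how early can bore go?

shift 1

Downstream work caps bore at shift 2.
bore at shift 1 is achievable: bend=shift 2, grind=shift 1, polish=shift 2, bore=shift 1.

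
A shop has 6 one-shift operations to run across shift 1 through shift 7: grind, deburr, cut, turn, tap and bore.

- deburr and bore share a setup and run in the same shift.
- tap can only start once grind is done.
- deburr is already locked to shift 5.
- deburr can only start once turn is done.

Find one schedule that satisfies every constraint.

bore in shift 5, tap in shift 2, cut in shift 1, grind in shift 1, deburr in shift 5, turn in shift 1

Checking: grind(shift 1) before tap(shift 2); turn(shift 1) before deburr(shift 5); deburr = bore = shift 5; deburr=shift 5 in [shift 5,shift 5].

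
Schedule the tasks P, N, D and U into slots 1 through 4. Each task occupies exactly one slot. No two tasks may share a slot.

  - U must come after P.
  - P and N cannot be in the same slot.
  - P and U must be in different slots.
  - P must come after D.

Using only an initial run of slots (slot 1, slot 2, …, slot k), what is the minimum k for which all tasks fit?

The precedence chain requires at least 3 distinct slots.
With at most 1 per slot and 4 tasks, at least 4 slots are needed.
4 works (last occupied slot: 4): for example P -> 2, D -> 1, U -> 3, N -> 4.

4 slots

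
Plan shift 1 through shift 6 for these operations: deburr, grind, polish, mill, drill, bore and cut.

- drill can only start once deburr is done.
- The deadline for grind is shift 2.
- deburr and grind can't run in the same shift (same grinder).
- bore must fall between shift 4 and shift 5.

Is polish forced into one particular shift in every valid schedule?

polish can be shift 1 (e.g. mill -> shift 1; drill -> shift 3; deburr -> shift 2; polish -> shift 1; bore -> shift 4; cut -> shift 1; grind -> shift 1) or shift 2 (e.g. drill=shift 3, grind=shift 1, bore=shift 4, mill=shift 1, cut=shift 1, polish=shift 2, deburr=shift 2).

No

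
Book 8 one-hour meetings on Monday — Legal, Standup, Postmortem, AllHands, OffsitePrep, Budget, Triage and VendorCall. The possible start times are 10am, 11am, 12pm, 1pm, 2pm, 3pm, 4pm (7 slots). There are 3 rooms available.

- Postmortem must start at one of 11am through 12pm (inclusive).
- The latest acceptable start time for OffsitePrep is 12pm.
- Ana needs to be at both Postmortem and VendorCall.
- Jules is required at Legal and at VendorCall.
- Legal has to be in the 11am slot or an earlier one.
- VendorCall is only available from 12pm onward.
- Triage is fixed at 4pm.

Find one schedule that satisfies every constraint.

Legal -> 10am, OffsitePrep -> 10am, VendorCall -> 12pm, Budget -> 11am, Standup -> 10am, Postmortem -> 11am, AllHands -> 11am, Triage -> 4pm

Checking: Legal(10am) != VendorCall(12pm); Postmortem(11am) != VendorCall(12pm); Legal=10am in [10am,11am]; VendorCall=12pm in [12pm,4pm]; Postmortem=11am in [11am,12pm]; OffsitePrep=10am in [10am,12pm]; Triage=4pm in [4pm,4pm]; max 3 per slot (cap 3).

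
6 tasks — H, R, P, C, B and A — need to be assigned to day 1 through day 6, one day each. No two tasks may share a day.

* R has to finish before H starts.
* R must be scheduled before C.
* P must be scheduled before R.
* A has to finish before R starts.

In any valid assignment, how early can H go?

Precedence pushes H to at least day 3.
H at day 4 is achievable: A in day 2; C in day 5; R in day 3; H in day 4; B in day 6; P in day 1.
Nothing earlier works — the capacity limit rule out every day before day 4.

day 4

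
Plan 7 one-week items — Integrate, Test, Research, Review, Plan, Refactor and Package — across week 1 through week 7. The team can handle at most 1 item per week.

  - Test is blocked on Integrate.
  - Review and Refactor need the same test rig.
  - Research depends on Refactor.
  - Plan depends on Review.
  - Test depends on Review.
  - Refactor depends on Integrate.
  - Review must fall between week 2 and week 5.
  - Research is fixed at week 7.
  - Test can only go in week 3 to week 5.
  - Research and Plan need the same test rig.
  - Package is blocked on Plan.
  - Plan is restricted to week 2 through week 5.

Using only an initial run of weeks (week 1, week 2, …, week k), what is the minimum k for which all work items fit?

The precedence chain requires at least 3 distinct weeks.
With at most 1 per week and 7 work items, at least 7 weeks are needed.
Research can't be placed before week 7, so the schedule must run through at least week 7.
7 works (last occupied week: week 7): for example Plan -> week 4, Package -> week 6, Integrate -> week 1, Review -> week 2, Refactor -> week 5, Test -> week 3, Research -> week 7.

7 weeks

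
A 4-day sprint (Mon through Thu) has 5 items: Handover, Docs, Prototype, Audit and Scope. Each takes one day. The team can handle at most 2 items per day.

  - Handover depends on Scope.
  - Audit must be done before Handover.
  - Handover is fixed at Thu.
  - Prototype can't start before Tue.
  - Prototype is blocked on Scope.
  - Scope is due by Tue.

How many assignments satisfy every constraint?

Splitting on Docs: it can be Mon (12), Tue (12), Wed (13), Thu (9). Listing each branch's schedules as (Handover, Prototype, Audit, Scope):
Docs=Mon: (Thu,Tue,Tue,Mon) (Thu,Tue,Wed,Mon) (Thu,Wed,Mon,Tue) (Thu,Wed,Tue,Mon) (Thu,Wed,Tue,Tue) (Thu,Wed,Wed,Mon) (Thu,Wed,Wed,Tue) (Thu,Thu,Mon,Tue) (Thu,Thu,Tue,Mon) (Thu,Thu,Tue,Tue) (Thu,Thu,Wed,Mon) (Thu,Thu,Wed,Tue) — 12.
Docs=Tue: (Thu,Tue,Mon,Mon) (Thu,Tue,Wed,Mon) (Thu,Wed,Mon,Mon) (Thu,Wed,Mon,Tue) (Thu,Wed,Tue,Mon) (Thu,Wed,Wed,Mon) (Thu,Wed,Wed,Tue) (Thu,Thu,Mon,Mon) (Thu,Thu,Mon,Tue) (Thu,Thu,Tue,Mon) (Thu,Thu,Wed,Mon) (Thu,Thu,Wed,Tue) — 12.
Docs=Wed: (Thu,Tue,Mon,Mon) (Thu,Tue,Tue,Mon) (Thu,Tue,Wed,Mon) (Thu,Wed,Mon,Mon) (Thu,Wed,Mon,Tue) (Thu,Wed,Tue,Mon) (Thu,Wed,Tue,Tue) (Thu,Thu,Mon,Mon) (Thu,Thu,Mon,Tue) (Thu,Thu,Tue,Mon) (Thu,Thu,Tue,Tue) (Thu,Thu,Wed,Mon) (Thu,Thu,Wed,Tue) — 13.
Docs=Thu: (Thu,Tue,Mon,Mon) (Thu,Tue,Tue,Mon) (Thu,Tue,Wed,Mon) (Thu,Wed,Mon,Mon) (Thu,Wed,Mon,Tue) (Thu,Wed,Tue,Mon) (Thu,Wed,Tue,Tue) (Thu,Wed,Wed,Mon) (Thu,Wed,Wed,Tue) — 9.
Summing: 12 + 12 + 13 + 9 = 46.

46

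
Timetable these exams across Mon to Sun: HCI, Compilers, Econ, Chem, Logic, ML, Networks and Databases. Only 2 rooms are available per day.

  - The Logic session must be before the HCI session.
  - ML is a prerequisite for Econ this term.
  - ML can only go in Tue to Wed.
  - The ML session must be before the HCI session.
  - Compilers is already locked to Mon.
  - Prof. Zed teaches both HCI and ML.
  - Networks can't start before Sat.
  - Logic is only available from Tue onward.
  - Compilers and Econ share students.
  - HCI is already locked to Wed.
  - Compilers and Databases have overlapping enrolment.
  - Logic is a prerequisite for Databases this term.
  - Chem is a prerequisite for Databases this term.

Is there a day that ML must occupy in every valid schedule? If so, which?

Tue

ML's window is Tue–Wed.
HCI is fixed at Wed, and ML can't share a day with HCI.
So ML must be Tue.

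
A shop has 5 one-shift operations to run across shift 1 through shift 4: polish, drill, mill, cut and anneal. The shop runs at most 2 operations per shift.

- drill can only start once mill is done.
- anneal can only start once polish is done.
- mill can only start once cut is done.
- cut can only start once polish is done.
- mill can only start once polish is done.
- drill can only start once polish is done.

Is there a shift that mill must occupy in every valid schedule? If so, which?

Precedence pushes mill to at least shift 3; downstream work caps mill at shift 3.
So mill is pinned to shift 3.

shift 3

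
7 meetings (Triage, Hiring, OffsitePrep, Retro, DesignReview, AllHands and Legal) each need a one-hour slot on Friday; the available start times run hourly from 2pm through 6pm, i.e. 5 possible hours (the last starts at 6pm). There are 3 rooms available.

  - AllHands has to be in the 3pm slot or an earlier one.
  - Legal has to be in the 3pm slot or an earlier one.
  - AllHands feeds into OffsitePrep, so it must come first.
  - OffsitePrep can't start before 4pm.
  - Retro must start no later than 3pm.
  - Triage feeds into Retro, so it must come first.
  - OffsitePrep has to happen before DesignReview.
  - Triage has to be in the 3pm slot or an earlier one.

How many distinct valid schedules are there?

Splitting on Hiring: it can be 2pm (9), 3pm (9), 4pm (12), 5pm (12), 6pm (12). Listing each branch's schedules as (Triage, OffsitePrep, Retro, DesignReview, AllHands, Legal):
Hiring=2pm: (2pm,4pm,3pm,5pm,2pm,3pm) (2pm,4pm,3pm,5pm,3pm,2pm) (2pm,4pm,3pm,5pm,3pm,3pm) (2pm,4pm,3pm,6pm,2pm,3pm) (2pm,4pm,3pm,6pm,3pm,2pm) (2pm,4pm,3pm,6pm,3pm,3pm) (2pm,5pm,3pm,6pm,2pm,3pm) (2pm,5pm,3pm,6pm,3pm,2pm) (2pm,5pm,3pm,6pm,3pm,3pm) — 9.
Hiring=3pm: (2pm,4pm,3pm,5pm,2pm,2pm) (2pm,4pm,3pm,5pm,2pm,3pm) (2pm,4pm,3pm,5pm,3pm,2pm) (2pm,4pm,3pm,6pm,2pm,2pm) (2pm,4pm,3pm,6pm,2pm,3pm) (2pm,4pm,3pm,6pm,3pm,2pm) (2pm,5pm,3pm,6pm,2pm,2pm) (2pm,5pm,3pm,6pm,2pm,3pm) (2pm,5pm,3pm,6pm,3pm,2pm) — 9.
Hiring=4pm: (2pm,4pm,3pm,5pm,2pm,2pm) (2pm,4pm,3pm,5pm,2pm,3pm) (2pm,4pm,3pm,5pm,3pm,2pm) (2pm,4pm,3pm,5pm,3pm,3pm) (2pm,4pm,3pm,6pm,2pm,2pm) (2pm,4pm,3pm,6pm,2pm,3pm) (2pm,4pm,3pm,6pm,3pm,2pm) (2pm,4pm,3pm,6pm,3pm,3pm) (2pm,5pm,3pm,6pm,2pm,2pm) (2pm,5pm,3pm,6pm,2pm,3pm) (2pm,5pm,3pm,6pm,3pm,2pm) (2pm,5pm,3pm,6pm,3pm,3pm) — 12.
Hiring=5pm: (2pm,4pm,3pm,5pm,2pm,2pm) (2pm,4pm,3pm,5pm,2pm,3pm) (2pm,4pm,3pm,5pm,3pm,2pm) (2pm,4pm,3pm,5pm,3pm,3pm) (2pm,4pm,3pm,6pm,2pm,2pm) (2pm,4pm,3pm,6pm,2pm,3pm) (2pm,4pm,3pm,6pm,3pm,2pm) (2pm,4pm,3pm,6pm,3pm,3pm) (2pm,5pm,3pm,6pm,2pm,2pm) (2pm,5pm,3pm,6pm,2pm,3pm) (2pm,5pm,3pm,6pm,3pm,2pm) (2pm,5pm,3pm,6pm,3pm,3pm) — 12.
Hiring=6pm: (2pm,4pm,3pm,5pm,2pm,2pm) (2pm,4pm,3pm,5pm,2pm,3pm) (2pm,4pm,3pm,5pm,3pm,2pm) (2pm,4pm,3pm,5pm,3pm,3pm) (2pm,4pm,3pm,6pm,2pm,2pm) (2pm,4pm,3pm,6pm,2pm,3pm) (2pm,4pm,3pm,6pm,3pm,2pm) (2pm,4pm,3pm,6pm,3pm,3pm) (2pm,5pm,3pm,6pm,2pm,2pm) (2pm,5pm,3pm,6pm,2pm,3pm) (2pm,5pm,3pm,6pm,3pm,2pm) (2pm,5pm,3pm,6pm,3pm,3pm) — 12.
Summing: 9 + 9 + 12 + 12 + 12 = 54.

54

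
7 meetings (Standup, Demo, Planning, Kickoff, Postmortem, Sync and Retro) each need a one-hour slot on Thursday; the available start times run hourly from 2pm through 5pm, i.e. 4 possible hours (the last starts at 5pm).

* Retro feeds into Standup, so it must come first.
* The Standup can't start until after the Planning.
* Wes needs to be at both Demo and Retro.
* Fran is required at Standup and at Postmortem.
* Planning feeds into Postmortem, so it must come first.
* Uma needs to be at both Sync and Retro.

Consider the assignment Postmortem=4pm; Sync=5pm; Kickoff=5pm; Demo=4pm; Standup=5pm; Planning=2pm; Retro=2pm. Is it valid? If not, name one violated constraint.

Valid

Uma needs to be at both Sync and Retro — holds.
Retro feeds into Standup, so it must come first — holds.
Planning feeds into Postmortem, so it must come first — holds.
Fran is required at Standup and at Postmortem — holds.
The Standup can't start until after the Planning — holds.
Wes needs to be at both Demo and Retro — holds.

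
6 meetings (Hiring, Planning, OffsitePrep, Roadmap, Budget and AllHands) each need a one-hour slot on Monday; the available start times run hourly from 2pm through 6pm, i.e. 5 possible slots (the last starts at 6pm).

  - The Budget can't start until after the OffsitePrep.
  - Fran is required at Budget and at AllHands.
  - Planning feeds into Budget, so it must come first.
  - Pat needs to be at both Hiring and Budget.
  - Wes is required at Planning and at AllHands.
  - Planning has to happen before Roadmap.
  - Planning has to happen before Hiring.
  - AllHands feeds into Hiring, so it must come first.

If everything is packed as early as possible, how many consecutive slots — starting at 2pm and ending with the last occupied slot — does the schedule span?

The precedence chain requires at least 2 distinct slots.
Those bounds only give 2; check 3 slots directly (anything shorter is at least as hard).
Could 3 slots be enough, i.e. nothing placed later than 4pm? No: Budget must come after OffsitePrep (at 2pm or later) → {3pm, 4pm}; Hiring must come after Planning (at 2pm or later) → {3pm, 4pm}; Planning must come before Hiring (at 4pm or earlier) → {2pm, 3pm}; AllHands must come before Hiring (at 4pm or earlier) → {2pm, 3pm}; Hiring, Planning, Budget and AllHands must all be in different slots (Hiring and Planning are ordered by precedence; Hiring/Budget can't share; Hiring and AllHands are ordered by precedence; Planning and Budget are ordered by precedence; Planning/AllHands can't share; Budget/AllHands can't share), but they are limited to Hiring in {3pm, 4pm}, Planning in {2pm, 3pm}, Budget in {3pm, 4pm}, AllHands in {2pm, 3pm} — together just 3 slots: 4 meetings can't fit in 3 distinct slots.
So 3 slots is not enough.
4 works (last occupied slot: 5pm): for example Planning=2pm, AllHands=3pm, Roadmap=3pm, Budget=5pm, Hiring=4pm, OffsitePrep=2pm.

4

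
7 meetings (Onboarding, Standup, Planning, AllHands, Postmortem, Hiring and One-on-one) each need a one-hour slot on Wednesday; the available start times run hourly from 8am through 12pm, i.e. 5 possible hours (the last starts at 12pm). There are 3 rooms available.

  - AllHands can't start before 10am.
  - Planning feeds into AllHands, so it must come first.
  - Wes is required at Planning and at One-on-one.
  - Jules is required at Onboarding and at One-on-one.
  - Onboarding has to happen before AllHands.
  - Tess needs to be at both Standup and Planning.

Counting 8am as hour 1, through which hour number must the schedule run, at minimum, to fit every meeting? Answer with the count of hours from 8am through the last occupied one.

3

The precedence chain requires at least 2 distinct hours.
With at most 3 per hour and 7 meetings, at least 3 hours are needed.
AllHands can't be placed before 10am — that is hour 3 counting from 8am — so the schedule must run through at least 3 hours.
3 works (last occupied hour: 10am): for example AllHands in 10am, One-on-one in 9am, Hiring in 9am, Standup in 9am, Postmortem in 8am, Onboarding in 8am, Planning in 8am.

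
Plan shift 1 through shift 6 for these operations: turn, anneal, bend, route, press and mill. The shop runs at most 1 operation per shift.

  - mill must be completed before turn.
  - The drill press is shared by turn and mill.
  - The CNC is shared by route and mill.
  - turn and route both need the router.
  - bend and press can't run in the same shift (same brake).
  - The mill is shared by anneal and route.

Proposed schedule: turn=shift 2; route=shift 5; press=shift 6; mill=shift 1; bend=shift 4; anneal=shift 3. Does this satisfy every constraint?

Yes

bend and press can't run in the same shift (same brake) — holds.
mill must be completed before turn — holds.
turn and route both need the router — holds.
The CNC is shared by route and mill — holds.
The shop runs at most 1 operation per shift — holds.
The mill is shared by anneal and route — holds.
The drill press is shared by turn and mill — holds.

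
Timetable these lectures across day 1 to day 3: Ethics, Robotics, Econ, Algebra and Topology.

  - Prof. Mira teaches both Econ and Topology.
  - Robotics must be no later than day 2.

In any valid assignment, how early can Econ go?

day 1

Econ at day 1 is achievable: Algebra -> day 1; Ethics -> day 1; Topology -> day 2; Robotics -> day 1; Econ -> day 1.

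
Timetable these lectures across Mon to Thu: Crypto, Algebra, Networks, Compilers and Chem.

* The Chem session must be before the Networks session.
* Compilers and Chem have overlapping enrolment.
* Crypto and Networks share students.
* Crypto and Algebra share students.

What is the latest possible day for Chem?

Downstream work caps Chem at Wed.
Chem at Wed is achievable: Algebra=Tue; Crypto=Mon; Compilers=Mon; Chem=Wed; Networks=Thu.

Wed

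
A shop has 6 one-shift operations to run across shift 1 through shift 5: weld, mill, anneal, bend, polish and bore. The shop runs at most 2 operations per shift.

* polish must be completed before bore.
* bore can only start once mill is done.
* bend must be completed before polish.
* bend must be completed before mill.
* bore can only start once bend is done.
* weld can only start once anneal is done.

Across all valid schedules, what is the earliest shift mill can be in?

Precedence pushes mill to at least shift 2; downstream work caps mill at shift 4.
mill at shift 2 is achievable: polish=shift 2; bend=shift 1; mill=shift 2; anneal=shift 1; weld=shift 3; bore=shift 3.

shift 2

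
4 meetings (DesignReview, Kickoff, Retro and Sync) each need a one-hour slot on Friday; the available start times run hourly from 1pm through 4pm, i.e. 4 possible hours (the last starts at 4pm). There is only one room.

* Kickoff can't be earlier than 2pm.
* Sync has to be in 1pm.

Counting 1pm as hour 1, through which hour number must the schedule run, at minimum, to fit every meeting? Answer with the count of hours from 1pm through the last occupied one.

4

With at most 1 per hour and 4 meetings, at least 4 hours are needed.
Kickoff can't be placed before 2pm — that is hour 2 counting from 1pm — so the schedule must run through at least 2 hours.
4 works (last occupied hour: 4pm): for example Retro in 4pm; Kickoff in 2pm; DesignReview in 3pm; Sync in 1pm.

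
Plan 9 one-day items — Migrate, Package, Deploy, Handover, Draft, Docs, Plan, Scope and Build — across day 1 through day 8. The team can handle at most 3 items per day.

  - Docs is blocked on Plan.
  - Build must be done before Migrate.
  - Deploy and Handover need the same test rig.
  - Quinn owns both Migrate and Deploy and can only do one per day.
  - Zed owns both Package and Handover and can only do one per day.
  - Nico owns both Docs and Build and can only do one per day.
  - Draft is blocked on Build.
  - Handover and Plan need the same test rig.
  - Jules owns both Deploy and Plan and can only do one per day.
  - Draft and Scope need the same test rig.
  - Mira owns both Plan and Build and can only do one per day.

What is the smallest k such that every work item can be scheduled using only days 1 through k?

3

The precedence chain requires at least 2 distinct days.
With at most 3 per day and 9 work items, at least 3 days are needed.
3 works (last occupied day: day 3): for example Handover=day 3, Plan=day 2, Scope=day 3, Docs=day 3, Migrate=day 2, Package=day 1, Build=day 1, Deploy=day 1, Draft=day 2.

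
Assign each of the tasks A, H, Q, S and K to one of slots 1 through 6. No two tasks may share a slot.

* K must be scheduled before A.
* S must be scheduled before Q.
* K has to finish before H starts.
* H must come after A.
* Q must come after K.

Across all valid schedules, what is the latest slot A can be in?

5

Precedence pushes A to at least 2; downstream work caps A at 5.
A at 5 is achievable: A in 5; S in 2; Q in 3; H in 6; K in 1.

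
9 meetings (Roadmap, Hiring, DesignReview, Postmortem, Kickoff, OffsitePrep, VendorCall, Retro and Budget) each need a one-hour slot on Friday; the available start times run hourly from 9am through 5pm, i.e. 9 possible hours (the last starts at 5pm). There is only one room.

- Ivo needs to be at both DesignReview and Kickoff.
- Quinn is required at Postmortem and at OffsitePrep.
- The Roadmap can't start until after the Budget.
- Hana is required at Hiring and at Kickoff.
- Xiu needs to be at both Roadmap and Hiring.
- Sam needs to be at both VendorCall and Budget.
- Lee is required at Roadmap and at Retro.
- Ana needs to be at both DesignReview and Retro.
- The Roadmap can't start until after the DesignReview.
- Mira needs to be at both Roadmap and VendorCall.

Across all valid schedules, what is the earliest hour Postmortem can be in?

Postmortem at 9am is achievable: OffsitePrep=3pm, Kickoff=2pm, DesignReview=10am, Postmortem=9am, VendorCall=4pm, Roadmap=12pm, Hiring=1pm, Budget=11am, Retro=5pm.

9am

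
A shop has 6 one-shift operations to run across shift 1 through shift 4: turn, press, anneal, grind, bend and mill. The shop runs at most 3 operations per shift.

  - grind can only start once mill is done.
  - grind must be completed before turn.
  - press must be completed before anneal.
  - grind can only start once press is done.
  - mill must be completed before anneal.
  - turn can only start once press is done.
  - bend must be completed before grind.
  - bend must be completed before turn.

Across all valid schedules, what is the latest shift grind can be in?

shift 3

Precedence pushes grind to at least shift 2; downstream work caps grind at shift 3.
grind at shift 3 is achievable: turn -> shift 4, mill -> shift 1, bend -> shift 1, anneal -> shift 2, grind -> shift 3, press -> shift 1.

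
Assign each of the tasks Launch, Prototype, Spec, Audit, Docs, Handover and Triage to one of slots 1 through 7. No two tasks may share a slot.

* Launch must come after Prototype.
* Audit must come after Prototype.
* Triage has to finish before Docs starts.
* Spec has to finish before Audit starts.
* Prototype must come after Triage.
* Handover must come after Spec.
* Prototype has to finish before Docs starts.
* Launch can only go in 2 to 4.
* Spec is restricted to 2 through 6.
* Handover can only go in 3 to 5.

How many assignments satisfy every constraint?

Splitting on Launch: it can be 3 (2), 4 (4). Listing each branch's schedules as (Prototype, Spec, Audit, Docs, Handover, Triage):
Launch=3: (2,4,6,7,5,1) (2,4,7,6,5,1) — 2.
Launch=4: (2,3,6,7,5,1) (2,3,7,6,5,1) (3,2,6,7,5,1) (3,2,7,6,5,1) — 4.
Summing: 2 + 4 = 6.

6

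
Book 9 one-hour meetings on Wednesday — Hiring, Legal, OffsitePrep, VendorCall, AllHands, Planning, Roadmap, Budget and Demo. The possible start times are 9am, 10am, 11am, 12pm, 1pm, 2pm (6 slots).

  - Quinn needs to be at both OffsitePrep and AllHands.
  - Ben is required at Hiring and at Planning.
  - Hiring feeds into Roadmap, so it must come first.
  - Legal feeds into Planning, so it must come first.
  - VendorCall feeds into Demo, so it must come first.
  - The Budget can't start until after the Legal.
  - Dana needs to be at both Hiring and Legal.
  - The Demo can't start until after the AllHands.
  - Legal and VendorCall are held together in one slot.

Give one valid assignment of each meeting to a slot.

Demo in 10am, OffsitePrep in 10am, VendorCall in 9am, Hiring in 10am, AllHands in 9am, Budget in 10am, Legal in 9am, Planning in 11am, Roadmap in 11am

Checking: Hiring(10am) before Roadmap(11am); AllHands(9am) before Demo(10am); VendorCall(9am) before Demo(10am); Legal(9am) before Planning(11am); Legal(9am) before Budget(10am); Hiring(10am) != Legal(9am); OffsitePrep(10am) != AllHands(9am); Hiring(10am) != Planning(11am); Legal = VendorCall = 9am.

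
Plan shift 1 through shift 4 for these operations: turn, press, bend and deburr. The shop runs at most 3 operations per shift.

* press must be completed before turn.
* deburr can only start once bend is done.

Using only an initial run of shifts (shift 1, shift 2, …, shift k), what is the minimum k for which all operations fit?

2

The precedence chain requires at least 2 distinct shifts.
With at most 3 per shift and 4 operations, at least 2 shifts are needed.
2 works (last occupied shift: shift 2): for example turn in shift 2, bend in shift 1, deburr in shift 2, press in shift 1.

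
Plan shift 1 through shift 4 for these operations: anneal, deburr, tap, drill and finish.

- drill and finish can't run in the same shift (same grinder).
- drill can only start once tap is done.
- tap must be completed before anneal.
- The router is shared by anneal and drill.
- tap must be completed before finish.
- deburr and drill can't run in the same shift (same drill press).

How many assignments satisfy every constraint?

Splitting on anneal: it can be shift 2 (12), shift 3 (15), shift 4 (15). Listing each branch's schedules as (deburr, tap, drill, finish) by shift number:
anneal=shift 2: (1,1,3,2) (1,1,3,4) (1,1,4,2) (1,1,4,3) (2,1,3,2) (2,1,3,4) (2,1,4,2) (2,1,4,3) (3,1,4,2) (3,1,4,3) (4,1,3,2) (4,1,3,4) — 12.
anneal=shift 3: (1,1,2,3) (1,1,2,4) (1,1,4,2) (1,1,4,3) (1,2,4,3) (2,1,4,2) (2,1,4,3) (2,2,4,3) (3,1,2,3) (3,1,2,4) (3,1,4,2) (3,1,4,3) (3,2,4,3) (4,1,2,3) (4,1,2,4) — 15.
anneal=shift 4: (1,1,2,3) (1,1,2,4) (1,1,3,2) (1,1,3,4) (1,2,3,4) (2,1,3,2) (2,1,3,4) (2,2,3,4) (3,1,2,3) (3,1,2,4) (4,1,2,3) (4,1,2,4) (4,1,3,2) (4,1,3,4) (4,2,3,4) — 15.
Summing: 12 + 15 + 15 = 42.

42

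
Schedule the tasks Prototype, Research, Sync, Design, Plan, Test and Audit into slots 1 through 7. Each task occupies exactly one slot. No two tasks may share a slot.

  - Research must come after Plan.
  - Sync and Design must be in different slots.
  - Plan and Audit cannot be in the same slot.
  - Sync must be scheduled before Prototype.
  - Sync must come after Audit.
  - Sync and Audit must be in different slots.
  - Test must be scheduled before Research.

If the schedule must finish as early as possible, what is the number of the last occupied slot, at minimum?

slot 7

The precedence chain requires at least 3 distinct slots.
With at most 1 per slot and 7 tasks, at least 7 slots are needed.
7 works (last occupied slot: 7): for example Prototype -> 6; Audit -> 4; Design -> 7; Research -> 3; Test -> 2; Plan -> 1; Sync -> 5.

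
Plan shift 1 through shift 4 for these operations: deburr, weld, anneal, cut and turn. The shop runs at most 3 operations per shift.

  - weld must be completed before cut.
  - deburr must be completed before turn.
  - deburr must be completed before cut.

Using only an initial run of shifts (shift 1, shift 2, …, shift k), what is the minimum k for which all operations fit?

The precedence chain requires at least 2 distinct shifts.
With at most 3 per shift and 5 operations, at least 2 shifts are needed.
2 works (last occupied shift: shift 2): for example weld=shift 1, turn=shift 2, deburr=shift 1, cut=shift 2, anneal=shift 1.

2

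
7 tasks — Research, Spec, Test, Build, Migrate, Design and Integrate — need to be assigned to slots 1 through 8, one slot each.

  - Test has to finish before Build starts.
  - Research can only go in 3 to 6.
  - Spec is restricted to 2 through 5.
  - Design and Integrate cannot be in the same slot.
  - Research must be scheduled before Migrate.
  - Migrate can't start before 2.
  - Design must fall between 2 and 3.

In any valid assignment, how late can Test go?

7

Downstream work caps Test at 7.
Test at 7 is achievable: Migrate -> 4; Integrate -> 1; Build -> 8; Test -> 7; Research -> 3; Design -> 2; Spec -> 2.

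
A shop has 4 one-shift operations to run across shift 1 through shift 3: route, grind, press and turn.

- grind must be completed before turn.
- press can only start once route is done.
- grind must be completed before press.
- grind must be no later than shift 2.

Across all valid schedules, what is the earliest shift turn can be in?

shift 2

Precedence pushes turn to at least shift 2.
turn at shift 2 is achievable: turn -> shift 2, press -> shift 2, route -> shift 1, grind -> shift 1.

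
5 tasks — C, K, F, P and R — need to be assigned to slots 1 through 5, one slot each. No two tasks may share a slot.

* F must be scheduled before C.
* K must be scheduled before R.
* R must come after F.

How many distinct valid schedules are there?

Splitting on C: it can be 2 (3), 3 (6), 4 (8), 5 (8). Listing each branch's schedules as (K, F, P, R):
C=2: (3,1,4,5) (3,1,5,4) (4,1,3,5) — 3.
C=3: (1,2,4,5) (1,2,5,4) (2,1,4,5) (2,1,5,4) (4,1,2,5) (4,2,1,5) — 6.
C=4: (1,2,3,5) (1,2,5,3) (1,3,2,5) (2,1,3,5) (2,1,5,3) (2,3,1,5) (3,1,2,5) (3,2,1,5) — 8.
C=5: (1,2,3,4) (1,2,4,3) (1,3,2,4) (2,1,3,4) (2,1,4,3) (2,3,1,4) (3,1,2,4) (3,2,1,4) — 8.
Summing: 3 + 6 + 8 + 8 = 25.

25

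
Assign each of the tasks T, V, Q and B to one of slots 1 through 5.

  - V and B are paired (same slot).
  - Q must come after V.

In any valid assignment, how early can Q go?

2

Precedence pushes Q to at least 2.
Q at 2 is achievable: V in 1; T in 1; B in 1; Q in 2.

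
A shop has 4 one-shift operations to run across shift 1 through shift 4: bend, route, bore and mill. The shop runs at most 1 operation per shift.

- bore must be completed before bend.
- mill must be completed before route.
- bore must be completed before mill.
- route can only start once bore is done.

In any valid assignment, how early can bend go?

Precedence pushes bend to at least shift 2.
bend at shift 2 is achievable: mill=shift 3; bend=shift 2; bore=shift 1; route=shift 4.

shift 2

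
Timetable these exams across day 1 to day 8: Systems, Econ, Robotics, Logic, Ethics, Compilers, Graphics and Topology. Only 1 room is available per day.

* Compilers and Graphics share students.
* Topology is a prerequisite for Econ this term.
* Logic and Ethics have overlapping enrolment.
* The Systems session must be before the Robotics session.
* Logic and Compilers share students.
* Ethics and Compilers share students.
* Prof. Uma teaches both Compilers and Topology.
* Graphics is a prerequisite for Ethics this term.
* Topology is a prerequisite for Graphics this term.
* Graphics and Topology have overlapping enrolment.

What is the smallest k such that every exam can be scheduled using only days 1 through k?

8 days

The precedence chain requires at least 3 distinct days.
With at most 1 per day and 8 exams, at least 8 days are needed.
8 works (last occupied day: day 8): for example Logic -> day 7; Graphics -> day 2; Systems -> day 3; Robotics -> day 5; Ethics -> day 6; Compilers -> day 8; Econ -> day 4; Topology -> day 1.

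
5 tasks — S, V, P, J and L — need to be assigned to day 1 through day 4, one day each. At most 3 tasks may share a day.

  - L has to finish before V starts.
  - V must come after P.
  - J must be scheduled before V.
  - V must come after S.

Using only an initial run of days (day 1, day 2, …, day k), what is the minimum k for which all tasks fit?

3 days

The precedence chain requires at least 2 distinct days.
With at most 3 per day and 5 tasks, at least 2 days are needed.
Could 2 days be enough, i.e. nothing placed later than day 2? No: V must come after P (at day 1 or later) → {day 2}; P must come before V (at day 2 or earlier) → {day 1}; J must come before V (at day 2 or earlier) → {day 1}; S must come before V (at day 2 or earlier) → {day 1}; L must come before V (at day 2 or earlier) → {day 1}; that puts S, P, J and L all in day 1 — more than 3 per day.
So 2 days is not enough.
3 works (last occupied day: day 3): for example L in day 2, V in day 3, S in day 1, J in day 1, P in day 1.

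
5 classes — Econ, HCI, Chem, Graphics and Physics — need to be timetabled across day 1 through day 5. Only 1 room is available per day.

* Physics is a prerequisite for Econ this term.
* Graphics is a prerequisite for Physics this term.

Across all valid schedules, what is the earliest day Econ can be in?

Precedence pushes Econ to at least day 3.
Econ at day 3 is achievable: Physics=day 2; Econ=day 3; HCI=day 4; Graphics=day 1; Chem=day 5.

day 3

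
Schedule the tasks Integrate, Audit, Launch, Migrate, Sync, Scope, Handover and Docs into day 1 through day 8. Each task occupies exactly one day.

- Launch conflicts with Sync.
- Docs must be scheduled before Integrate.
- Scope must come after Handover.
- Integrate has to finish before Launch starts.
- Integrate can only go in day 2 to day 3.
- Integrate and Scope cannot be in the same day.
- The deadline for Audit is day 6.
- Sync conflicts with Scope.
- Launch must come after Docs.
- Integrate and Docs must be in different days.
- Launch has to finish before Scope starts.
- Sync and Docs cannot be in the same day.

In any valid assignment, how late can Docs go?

Downstream work caps Docs at day 2.
Docs at day 2 is achievable: Scope in day 5, Sync in day 1, Launch in day 4, Docs in day 2, Integrate in day 3, Handover in day 1, Audit in day 1, Migrate in day 1.

day 2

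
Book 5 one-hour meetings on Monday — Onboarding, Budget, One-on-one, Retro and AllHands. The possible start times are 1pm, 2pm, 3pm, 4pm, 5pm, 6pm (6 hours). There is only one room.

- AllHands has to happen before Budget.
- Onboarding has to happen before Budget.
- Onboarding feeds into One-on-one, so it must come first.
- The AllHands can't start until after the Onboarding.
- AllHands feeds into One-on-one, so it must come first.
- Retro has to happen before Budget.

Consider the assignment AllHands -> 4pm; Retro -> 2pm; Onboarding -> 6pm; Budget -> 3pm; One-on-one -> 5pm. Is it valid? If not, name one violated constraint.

Retro has to happen before Budget — holds.
Onboarding has to happen before Budget — violated.
AllHands has to happen before Budget — violated.
Onboarding feeds into One-on-one, so it must come first — violated.
The AllHands can't start until after the Onboarding — violated.
There is only one room — holds.
AllHands feeds into One-on-one, so it must come first — holds.

No. Onboarding has to happen before Budget is not satisfied.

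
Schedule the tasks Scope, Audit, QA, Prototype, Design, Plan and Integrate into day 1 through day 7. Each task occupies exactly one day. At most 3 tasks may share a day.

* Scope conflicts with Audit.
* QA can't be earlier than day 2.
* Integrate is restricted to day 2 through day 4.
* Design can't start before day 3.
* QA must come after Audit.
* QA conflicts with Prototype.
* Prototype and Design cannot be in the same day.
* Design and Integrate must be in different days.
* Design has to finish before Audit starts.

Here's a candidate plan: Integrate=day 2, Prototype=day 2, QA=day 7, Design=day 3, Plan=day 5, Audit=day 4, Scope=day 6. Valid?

QA must come after Audit — holds.
Integrate is restricted to day 2 through day 4 — holds.
Design can't start before day 3 — holds.
Design has to finish before Audit starts — holds.
Scope conflicts with Audit — holds.
QA can't be earlier than day 2 — holds.
Design and Integrate must be in different days — holds.
QA conflicts with Prototype — holds.
At most 3 tasks may share a day — holds.
Prototype and Design cannot be in the same day — holds.

Yes, all constraints hold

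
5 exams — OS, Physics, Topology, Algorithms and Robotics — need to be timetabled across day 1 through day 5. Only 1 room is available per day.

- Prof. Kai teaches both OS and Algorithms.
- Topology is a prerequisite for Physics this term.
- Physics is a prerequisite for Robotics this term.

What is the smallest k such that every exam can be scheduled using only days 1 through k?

The precedence chain requires at least 3 distinct days.
With at most 1 per day and 5 exams, at least 5 days are needed.
5 works (last occupied day: day 5): for example Topology=day 1, Robotics=day 3, OS=day 4, Algorithms=day 5, Physics=day 2.

5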